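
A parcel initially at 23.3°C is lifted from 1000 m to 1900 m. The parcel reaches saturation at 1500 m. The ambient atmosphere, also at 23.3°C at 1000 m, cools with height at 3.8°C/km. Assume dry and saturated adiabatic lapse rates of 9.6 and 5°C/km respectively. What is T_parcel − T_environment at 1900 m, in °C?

-3.38°C (parcel cooler than environment)

Parcel:
  1000 → 1500 m (dry, 9.6°C/km): ΔT = -9.6 × 0.5 = -4.8°C → T = 18.5°C
  1500 → 1900 m (saturated, 5°C/km): ΔT = -5 × 0.4 = -2°C → T = 16.5°C
Environment:
  1000 → 1900 m (environment, 3.8°C/km): ΔT = -3.8 × 0.9 = -3.42°C → T = 19.88°C
T_parcel − T_env = 16.5 − 19.88 = -3.38°C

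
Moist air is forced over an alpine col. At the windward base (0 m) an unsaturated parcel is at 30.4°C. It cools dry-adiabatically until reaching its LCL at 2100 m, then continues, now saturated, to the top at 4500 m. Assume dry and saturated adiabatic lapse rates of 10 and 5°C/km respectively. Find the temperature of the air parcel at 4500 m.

-2.6°C

0 → 2100 m (dry, 10°C/km): ΔT = -10 × 2.1 = -21°C → T = 9.4°C
2100 → 4500 m (saturated, 5°C/km): ΔT = -5 × 2.4 = -12°C → T = -2.6°C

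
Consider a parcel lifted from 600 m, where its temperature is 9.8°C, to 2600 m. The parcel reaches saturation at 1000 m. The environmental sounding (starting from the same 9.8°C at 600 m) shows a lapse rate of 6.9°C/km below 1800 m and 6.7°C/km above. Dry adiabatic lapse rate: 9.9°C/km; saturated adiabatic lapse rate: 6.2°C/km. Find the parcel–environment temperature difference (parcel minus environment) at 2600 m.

-0.24°C (parcel cooler than environment)

Parcel:
  600–1000 m, dry: Δz = 0.4 km ⇒ ΔT = -3.96°C; T = 5.84°C
  1000–2600 m, saturated: Δz = 1.6 km ⇒ ΔT = -9.92°C; T = -4.08°C
Environment:
  600–1800 m, environment, lower layer: Δz = 1.2 km ⇒ ΔT = -8.28°C; T = 1.52°C
  1800–2600 m, environment, upper layer: Δz = 0.8 km ⇒ ΔT = -5.36°C; T = -3.84°C
T_parcel − T_env = -4.08 − (-3.84) = -0.24°C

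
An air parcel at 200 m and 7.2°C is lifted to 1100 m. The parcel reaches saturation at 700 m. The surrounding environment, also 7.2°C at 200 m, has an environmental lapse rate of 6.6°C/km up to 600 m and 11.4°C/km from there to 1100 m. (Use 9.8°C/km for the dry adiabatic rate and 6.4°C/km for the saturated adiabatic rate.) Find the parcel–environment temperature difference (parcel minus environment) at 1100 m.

+0.88°C (parcel warmer than environment)

Parcel:
  200 → 700 m (dry, 9.8°C/km): ΔT = -9.8 × 0.5 = -4.9°C → T = 2.3°C
  700 → 1100 m (saturated, 6.4°C/km): ΔT = -6.4 × 0.4 = -2.56°C → T = -0.26°C
Environment:
  200 → 600 m (environment, lower layer, 6.6°C/km): ΔT = -6.6 × 0.4 = -2.64°C → T = 4.56°C
  600 → 1100 m (environment, upper layer, 11.4°C/km): ΔT = -11.4 × 0.5 = -5.7°C → T = -1.14°C
T_parcel − T_env = -0.26 − (-1.14) = +0.88°C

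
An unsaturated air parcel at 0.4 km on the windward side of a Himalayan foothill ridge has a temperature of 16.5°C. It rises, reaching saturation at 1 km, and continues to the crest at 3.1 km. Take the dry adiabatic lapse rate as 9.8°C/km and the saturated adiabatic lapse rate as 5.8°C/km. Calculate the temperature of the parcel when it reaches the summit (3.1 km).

400–1000 m, dry: Δz = 0.6 km ⇒ ΔT = -5.88°C; T = 10.62°C
1000–3100 m, saturated: Δz = 2.1 km ⇒ ΔT = -12.18°C; T = -1.56°C

-1.56°C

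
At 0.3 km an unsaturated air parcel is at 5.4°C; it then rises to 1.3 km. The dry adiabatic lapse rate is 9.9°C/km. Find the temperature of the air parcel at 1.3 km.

From 300 m to 1300 m (dry adiabatic): cools by 9.9 × 1 = 9.9°C, giving -4.5°C.

-4.5°C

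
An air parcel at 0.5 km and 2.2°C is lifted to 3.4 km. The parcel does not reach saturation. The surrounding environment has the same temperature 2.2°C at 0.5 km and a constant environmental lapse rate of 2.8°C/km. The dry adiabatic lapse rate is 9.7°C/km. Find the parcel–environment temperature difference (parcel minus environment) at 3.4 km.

-20.01°C (parcel cooler than environment)

Parcel:
  500–3400 m, dry: Δz = 2.9 km ⇒ ΔT = -28.13°C; T = -25.93°C
Environment:
  500–3400 m, environment: Δz = 2.9 km ⇒ ΔT = -8.12°C; T = -5.92°C
T_parcel − T_env = -25.93 − (-5.92) = -20.01°C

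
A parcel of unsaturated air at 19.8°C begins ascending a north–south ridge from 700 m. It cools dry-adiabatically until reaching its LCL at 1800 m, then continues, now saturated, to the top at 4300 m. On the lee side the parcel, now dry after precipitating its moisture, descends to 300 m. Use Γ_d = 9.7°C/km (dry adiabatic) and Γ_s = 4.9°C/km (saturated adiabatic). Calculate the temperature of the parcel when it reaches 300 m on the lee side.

Dry to 1800 m: -9.7 × 1.1 km = -10.67°C, so T = 9.13°C.
Saturated to 4300 m: -4.9 × 2.5 km = -12.25°C, so T = -3.12°C.
Dry descent to 300 m: +9.7 × 4 km = +38.8°C, so T = 35.68°C.

35.68°C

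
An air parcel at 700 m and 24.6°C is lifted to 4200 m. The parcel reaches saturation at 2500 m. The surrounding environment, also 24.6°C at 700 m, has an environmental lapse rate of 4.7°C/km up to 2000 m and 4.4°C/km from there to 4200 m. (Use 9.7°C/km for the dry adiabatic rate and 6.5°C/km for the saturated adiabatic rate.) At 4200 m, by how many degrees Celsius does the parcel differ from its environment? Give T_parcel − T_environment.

-12.72°C (parcel cooler than environment)

Parcel:
  700–2500 m, dry: Δz = 1.8 km ⇒ ΔT = -17.46°C; T = 7.14°C
  2500–4200 m, saturated: Δz = 1.7 km ⇒ ΔT = -11.05°C; T = -3.91°C
Environment:
  700–2000 m, environment, lower layer: Δz = 1.3 km ⇒ ΔT = -6.11°C; T = 18.49°C
  2000–4200 m, environment, upper layer: Δz = 2.2 km ⇒ ΔT = -9.68°C; T = 8.81°C
T_parcel − T_env = -3.91 − 8.81 = -12.72°C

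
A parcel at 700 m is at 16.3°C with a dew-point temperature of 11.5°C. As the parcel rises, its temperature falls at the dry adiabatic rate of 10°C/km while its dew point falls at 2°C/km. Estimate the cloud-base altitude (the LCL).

1300 m

T and T_d converge at 10 − 2 = 8°C per km
Height above start = (16.3 − 11.5) / 8 = 0.6 km
LCL altitude = 700 m + 600 m = 1300 m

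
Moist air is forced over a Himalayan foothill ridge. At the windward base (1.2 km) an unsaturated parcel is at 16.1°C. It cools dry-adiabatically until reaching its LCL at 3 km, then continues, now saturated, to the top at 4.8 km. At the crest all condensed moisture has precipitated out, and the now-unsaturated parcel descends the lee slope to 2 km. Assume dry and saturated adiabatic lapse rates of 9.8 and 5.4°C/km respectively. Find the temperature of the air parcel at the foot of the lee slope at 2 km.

From 1200 m to 3000 m (dry): cools by 9.8 × 1.8 = 17.64°C, giving -1.54°C.
From 3000 m to 4800 m (saturated): cools by 5.4 × 1.8 = 9.72°C, giving -11.26°C.
From 4800 m to 2000 m (dry descent): warms by 9.8 × 2.8 = 27.44°C, giving 16.18°C.

16.18°C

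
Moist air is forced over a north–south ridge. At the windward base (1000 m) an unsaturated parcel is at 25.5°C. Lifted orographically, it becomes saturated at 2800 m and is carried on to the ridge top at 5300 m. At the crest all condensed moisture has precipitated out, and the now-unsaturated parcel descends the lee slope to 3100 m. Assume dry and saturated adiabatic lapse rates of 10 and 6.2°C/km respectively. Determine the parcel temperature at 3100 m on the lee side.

1000 → 2800 m (dry, 10°C/km): ΔT = -10 × 1.8 = -18°C → T = 7.5°C
2800 → 5300 m (saturated, 6.2°C/km): ΔT = -6.2 × 2.5 = -15.5°C → T = -8°C
5300 → 3100 m (dry descent, 10°C/km): ΔT = +10 × 2.2 = +22°C → T = 14°C

14°C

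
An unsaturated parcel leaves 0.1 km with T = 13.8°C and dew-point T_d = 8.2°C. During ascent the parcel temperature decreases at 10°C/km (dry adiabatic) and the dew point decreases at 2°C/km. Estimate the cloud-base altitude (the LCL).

0.8 km

T and T_d converge at 10 − 2 = 8°C per km
Height above start = (13.8 − 8.2) / 8 = 0.7 km
LCL altitude = 100 m + 700 m = 800 m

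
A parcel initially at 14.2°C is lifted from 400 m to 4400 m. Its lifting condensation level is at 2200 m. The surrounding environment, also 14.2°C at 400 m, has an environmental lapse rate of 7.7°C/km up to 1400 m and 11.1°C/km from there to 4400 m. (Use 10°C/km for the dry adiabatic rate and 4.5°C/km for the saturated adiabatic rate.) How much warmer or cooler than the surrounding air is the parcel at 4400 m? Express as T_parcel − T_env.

+13.1°C (parcel warmer than environment)

Parcel:
  Dry to 2200 m: -10 × 1.8 km = -18°C, so T = -3.8°C.
  Saturated to 4400 m: -4.5 × 2.2 km = -9.9°C, so T = -13.7°C.
Environment:
  Environment, lower layer to 1400 m: -7.7 × 1 km = -7.7°C, so T = 6.5°C.
  Environment, upper layer to 4400 m: -11.1 × 3 km = -33.3°C, so T = -26.8°C.
T_parcel − T_env = -13.7 − (-26.8) = +13.1°C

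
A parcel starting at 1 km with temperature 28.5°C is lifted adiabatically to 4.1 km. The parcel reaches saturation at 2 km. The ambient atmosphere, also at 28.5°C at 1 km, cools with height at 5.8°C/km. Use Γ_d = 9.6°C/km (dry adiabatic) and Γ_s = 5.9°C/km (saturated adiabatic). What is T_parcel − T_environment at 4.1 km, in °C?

-4.01°C (parcel cooler than environment)

Parcel:
  Dry to 2000 m: -9.6 × 1 km = -9.6°C, so T = 18.9°C.
  Saturated to 4100 m: -5.9 × 2.1 km = -12.39°C, so T = 6.51°C.
Environment:
  Environment to 4100 m: -5.8 × 3.1 km = -17.98°C, so T = 10.52°C.
T_parcel − T_env = 6.51 − 10.52 = -4.01°C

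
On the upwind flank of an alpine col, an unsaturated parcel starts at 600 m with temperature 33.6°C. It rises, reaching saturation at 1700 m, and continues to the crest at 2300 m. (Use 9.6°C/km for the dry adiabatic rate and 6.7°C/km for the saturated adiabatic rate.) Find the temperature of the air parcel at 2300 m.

19.02°C

Dry to 1700 m: -9.6 × 1.1 km = -10.56°C, so T = 23.04°C.
Saturated to 2300 m: -6.7 × 0.6 km = -4.02°C, so T = 19.02°C.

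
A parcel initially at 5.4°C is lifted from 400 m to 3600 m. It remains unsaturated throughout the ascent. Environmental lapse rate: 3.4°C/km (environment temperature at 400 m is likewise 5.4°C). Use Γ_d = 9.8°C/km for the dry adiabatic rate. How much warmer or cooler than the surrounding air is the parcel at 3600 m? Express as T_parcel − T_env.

Parcel:
  From 400 m to 3600 m (dry): cools by 9.8 × 3.2 = 31.36°C, giving -25.96°C.
Environment:
  From 400 m to 3600 m (environment): cools by 3.4 × 3.2 = 10.88°C, giving -5.48°C.
T_parcel − T_env = -25.96 − (-5.48) = -20.48°C

-20.48°C (parcel cooler than environment)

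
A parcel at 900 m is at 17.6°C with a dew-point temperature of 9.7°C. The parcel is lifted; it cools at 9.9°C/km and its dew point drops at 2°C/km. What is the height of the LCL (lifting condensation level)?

T and T_d converge at 9.9 − 2 = 7.9°C per km
Height above start = (17.6 − 9.7) / 7.9 = 1 km
LCL altitude = 900 m + 1000 m = 1900 m

1900 m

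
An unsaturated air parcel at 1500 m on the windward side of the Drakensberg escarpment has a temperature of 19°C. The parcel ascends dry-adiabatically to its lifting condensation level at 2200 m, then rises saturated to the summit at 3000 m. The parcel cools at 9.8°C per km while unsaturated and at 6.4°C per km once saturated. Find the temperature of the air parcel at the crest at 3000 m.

7.02°C

1500 → 2200 m (dry, 9.8°C/km): ΔT = -9.8 × 0.7 = -6.86°C → T = 12.14°C
2200 → 3000 m (saturated, 6.4°C/km): ΔT = -6.4 × 0.8 = -5.12°C → T = 7.02°C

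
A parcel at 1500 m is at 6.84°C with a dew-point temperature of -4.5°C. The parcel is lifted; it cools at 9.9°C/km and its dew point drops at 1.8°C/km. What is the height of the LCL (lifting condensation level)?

2900 m

T and T_d converge at 9.9 − 1.8 = 8.1°C per km
Height above start = (6.84 − (-4.5)) / 8.1 = 1.4 km
LCL altitude = 1500 m + 1400 m = 2900 m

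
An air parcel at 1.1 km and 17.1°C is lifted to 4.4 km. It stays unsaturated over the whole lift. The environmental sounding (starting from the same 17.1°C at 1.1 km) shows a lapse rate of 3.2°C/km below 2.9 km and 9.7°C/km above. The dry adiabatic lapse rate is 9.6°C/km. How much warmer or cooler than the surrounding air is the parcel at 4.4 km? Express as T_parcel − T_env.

-11.37°C (parcel cooler than environment)

Parcel:
  From 1100 m to 4400 m (dry): cools by 9.6 × 3.3 = 31.68°C, giving -14.58°C.
Environment:
  From 1100 m to 2900 m (environment, lower layer): cools by 3.2 × 1.8 = 5.76°C, giving 11.34°C.
  From 2900 m to 4400 m (environment, upper layer): cools by 9.7 × 1.5 = 14.55°C, giving -3.21°C.
T_parcel − T_env = -14.58 − (-3.21) = -11.37°C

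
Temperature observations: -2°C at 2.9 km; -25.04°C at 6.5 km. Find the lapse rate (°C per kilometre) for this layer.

Γ = −ΔT/Δz = (-2 − (-25.04)) / (6500 − 2900) m
  = 23.04°C / 3.6 km = 6.4°C/km

6.4°C/km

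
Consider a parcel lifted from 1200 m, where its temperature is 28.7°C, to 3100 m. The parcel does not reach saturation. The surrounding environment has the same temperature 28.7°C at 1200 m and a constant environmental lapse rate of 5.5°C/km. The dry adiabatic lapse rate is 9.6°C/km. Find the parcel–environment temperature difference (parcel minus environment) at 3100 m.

-7.79°C (parcel cooler than environment)

Parcel:
  Dry to 3100 m: -9.6 × 1.9 km = -18.24°C, so T = 10.46°C.
Environment:
  Environment to 3100 m: -5.5 × 1.9 km = -10.45°C, so T = 18.25°C.
T_parcel − T_env = 10.46 − 18.25 = -7.79°C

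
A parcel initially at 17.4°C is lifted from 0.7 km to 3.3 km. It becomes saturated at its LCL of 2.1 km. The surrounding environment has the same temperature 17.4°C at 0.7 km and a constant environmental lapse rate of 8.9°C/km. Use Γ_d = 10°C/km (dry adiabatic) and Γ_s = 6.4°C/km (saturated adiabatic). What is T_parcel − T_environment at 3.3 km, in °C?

Parcel:
  Dry to 2100 m: -10 × 1.4 km = -14°C, so T = 3.4°C.
  Saturated to 3300 m: -6.4 × 1.2 km = -7.68°C, so T = -4.28°C.
Environment:
  Environment to 3300 m: -8.9 × 2.6 km = -23.14°C, so T = -5.74°C.
T_parcel − T_env = -4.28 − (-5.74) = +1.46°C

+1.46°C (parcel warmer than environment)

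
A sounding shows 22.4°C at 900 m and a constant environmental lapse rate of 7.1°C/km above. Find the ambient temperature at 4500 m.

-3.16°C

From 900 m to 4500 m (environmental): cools by 7.1 × 3.6 = 25.56°C, giving -3.16°C.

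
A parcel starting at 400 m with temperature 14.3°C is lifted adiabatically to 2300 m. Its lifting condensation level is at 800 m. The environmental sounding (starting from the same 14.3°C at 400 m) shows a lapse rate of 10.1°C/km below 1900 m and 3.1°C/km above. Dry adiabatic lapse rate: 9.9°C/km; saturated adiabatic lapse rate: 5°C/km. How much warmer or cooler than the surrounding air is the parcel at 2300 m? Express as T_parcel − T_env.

+4.93°C (parcel warmer than environment)

Parcel:
  Dry to 800 m: -9.9 × 0.4 km = -3.96°C, so T = 10.34°C.
  Saturated to 2300 m: -5 × 1.5 km = -7.5°C, so T = 2.84°C.
Environment:
  Environment, lower layer to 1900 m: -10.1 × 1.5 km = -15.15°C, so T = -0.85°C.
  Environment, upper layer to 2300 m: -3.1 × 0.4 km = -1.24°C, so T = -2.09°C.
T_parcel − T_env = 2.84 − (-2.09) = +4.93°C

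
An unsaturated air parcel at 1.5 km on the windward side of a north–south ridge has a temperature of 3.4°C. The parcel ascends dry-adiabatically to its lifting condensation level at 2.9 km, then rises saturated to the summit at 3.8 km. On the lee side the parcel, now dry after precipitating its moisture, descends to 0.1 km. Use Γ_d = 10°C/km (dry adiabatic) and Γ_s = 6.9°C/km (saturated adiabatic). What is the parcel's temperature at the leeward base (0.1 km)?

20.19°C

1500 → 2900 m (dry, 10°C/km): ΔT = -10 × 1.4 = -14°C → T = -10.6°C
2900 → 3800 m (saturated, 6.9°C/km): ΔT = -6.9 × 0.9 = -6.21°C → T = -16.81°C
3800 → 100 m (dry descent, 10°C/km): ΔT = +10 × 3.7 = +37°C → T = 20.19°C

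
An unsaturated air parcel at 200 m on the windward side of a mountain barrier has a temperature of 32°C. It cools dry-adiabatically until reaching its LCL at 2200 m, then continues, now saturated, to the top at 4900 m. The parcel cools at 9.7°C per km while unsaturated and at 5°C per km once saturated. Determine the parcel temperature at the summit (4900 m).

200 → 2200 m (dry, 9.7°C/km): ΔT = -9.7 × 2 = -19.4°C → T = 12.6°C
2200 → 4900 m (saturated, 5°C/km): ΔT = -5 × 2.7 = -13.5°C → T = -0.9°C

-0.9°C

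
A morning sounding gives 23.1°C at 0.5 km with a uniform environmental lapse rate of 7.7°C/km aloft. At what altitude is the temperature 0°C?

Height above start = (23.1 − 0) / 7.7 = 3 km
Altitude = 500 m + 3000 m = 3500 m

3.5 km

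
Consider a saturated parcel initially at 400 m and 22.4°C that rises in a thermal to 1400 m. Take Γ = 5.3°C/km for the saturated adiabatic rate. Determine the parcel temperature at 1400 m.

17.1°C

From 400 m to 1400 m (saturated adiabatic): cools by 5.3 × 1 = 5.3°C, giving 17.1°C.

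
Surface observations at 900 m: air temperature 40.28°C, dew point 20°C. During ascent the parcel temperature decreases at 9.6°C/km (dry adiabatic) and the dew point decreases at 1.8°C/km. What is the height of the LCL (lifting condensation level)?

3500 m

T and T_d converge at 9.6 − 1.8 = 7.8°C per km
Height above start = (40.28 − 20) / 7.8 = 2.6 km
LCL altitude = 900 m + 2600 m = 3500 m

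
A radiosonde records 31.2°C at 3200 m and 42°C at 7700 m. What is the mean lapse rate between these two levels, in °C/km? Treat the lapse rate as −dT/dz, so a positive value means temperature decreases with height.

-2.4°C/km

Γ = −ΔT/Δz = (31.2 − 42) / (7700 − 3200) m
  = -10.8°C / 4.5 km = -2.4°C/km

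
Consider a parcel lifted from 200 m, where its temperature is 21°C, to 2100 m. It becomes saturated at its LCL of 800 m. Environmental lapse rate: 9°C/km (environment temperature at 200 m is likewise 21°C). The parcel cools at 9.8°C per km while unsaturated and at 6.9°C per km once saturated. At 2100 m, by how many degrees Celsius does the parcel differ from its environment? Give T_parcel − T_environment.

Parcel:
  200 → 800 m (dry, 9.8°C/km): ΔT = -9.8 × 0.6 = -5.88°C → T = 15.12°C
  800 → 2100 m (saturated, 6.9°C/km): ΔT = -6.9 × 1.3 = -8.97°C → T = 6.15°C
Environment:
  200 → 2100 m (environment, 9°C/km): ΔT = -9 × 1.9 = -17.1°C → T = 3.9°C
T_parcel − T_env = 6.15 − 3.9 = +2.25°C

+2.25°C (parcel warmer than environment)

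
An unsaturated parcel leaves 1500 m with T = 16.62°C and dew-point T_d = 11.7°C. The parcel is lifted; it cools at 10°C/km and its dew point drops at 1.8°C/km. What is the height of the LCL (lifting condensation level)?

2100 m

T and T_d converge at 10 − 1.8 = 8.2°C per km
Height above start = (16.62 − 11.7) / 8.2 = 0.6 km
LCL altitude = 1500 m + 600 m = 2100 m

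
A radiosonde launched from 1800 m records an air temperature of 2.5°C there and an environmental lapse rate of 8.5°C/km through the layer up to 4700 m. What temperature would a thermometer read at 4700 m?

From 1800 m to 4700 m (environmental): cools by 8.5 × 2.9 = 24.65°C, giving -22.15°C.

-22.15°C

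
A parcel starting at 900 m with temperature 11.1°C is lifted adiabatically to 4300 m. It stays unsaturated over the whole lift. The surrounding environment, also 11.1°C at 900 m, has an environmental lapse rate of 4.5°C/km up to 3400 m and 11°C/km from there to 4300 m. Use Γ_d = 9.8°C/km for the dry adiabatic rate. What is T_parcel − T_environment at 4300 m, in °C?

Parcel:
  Dry to 4300 m: -9.8 × 3.4 km = -33.32°C, so T = -22.22°C.
Environment:
  Environment, lower layer to 3400 m: -4.5 × 2.5 km = -11.25°C, so T = -0.15°C.
  Environment, upper layer to 4300 m: -11 × 0.9 km = -9.9°C, so T = -10.05°C.
T_parcel − T_env = -22.22 − (-10.05) = -12.17°C

-12.17°C (parcel cooler than environment)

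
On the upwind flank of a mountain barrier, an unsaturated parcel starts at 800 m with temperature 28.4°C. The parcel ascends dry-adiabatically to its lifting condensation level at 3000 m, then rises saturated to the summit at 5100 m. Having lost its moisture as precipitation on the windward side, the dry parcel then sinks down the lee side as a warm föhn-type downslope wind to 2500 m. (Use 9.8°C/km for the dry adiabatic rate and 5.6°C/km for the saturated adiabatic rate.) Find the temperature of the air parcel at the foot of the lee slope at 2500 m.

800 → 3000 m (dry, 9.8°C/km): ΔT = -9.8 × 2.2 = -21.56°C → T = 6.84°C
3000 → 5100 m (saturated, 5.6°C/km): ΔT = -5.6 × 2.1 = -11.76°C → T = -4.92°C
5100 → 2500 m (dry descent, 9.8°C/km): ΔT = +9.8 × 2.6 = +25.48°C → T = 20.56°C

20.56°C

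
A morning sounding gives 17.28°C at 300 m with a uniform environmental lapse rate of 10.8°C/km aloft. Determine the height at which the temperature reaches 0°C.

Height above start = (17.28 − 0) / 10.8 = 1.6 km
Altitude = 300 m + 1600 m = 1900 m

1900 m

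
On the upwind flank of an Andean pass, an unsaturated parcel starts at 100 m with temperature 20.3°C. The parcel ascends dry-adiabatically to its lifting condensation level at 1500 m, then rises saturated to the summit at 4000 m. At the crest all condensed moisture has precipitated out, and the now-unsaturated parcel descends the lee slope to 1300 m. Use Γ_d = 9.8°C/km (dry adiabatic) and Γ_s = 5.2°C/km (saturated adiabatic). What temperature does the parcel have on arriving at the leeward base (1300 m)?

20.04°C

100–1500 m, dry: Δz = 1.4 km ⇒ ΔT = -13.72°C; T = 6.58°C
1500–4000 m, saturated: Δz = 2.5 km ⇒ ΔT = -13°C; T = -6.42°C
4000–1300 m, dry descent: Δz = 2.7 km ⇒ ΔT = +26.46°C; T = 20.04°C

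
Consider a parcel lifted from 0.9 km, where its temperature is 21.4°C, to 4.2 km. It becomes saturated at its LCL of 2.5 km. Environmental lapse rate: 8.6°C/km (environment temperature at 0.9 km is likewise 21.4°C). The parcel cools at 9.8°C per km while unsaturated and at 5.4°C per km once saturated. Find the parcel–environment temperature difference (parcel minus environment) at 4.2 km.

Parcel:
  900–2500 m, dry: Δz = 1.6 km ⇒ ΔT = -15.68°C; T = 5.72°C
  2500–4200 m, saturated: Δz = 1.7 km ⇒ ΔT = -9.18°C; T = -3.46°C
Environment:
  900–4200 m, environment: Δz = 3.3 km ⇒ ΔT = -28.38°C; T = -6.98°C
T_parcel − T_env = -3.46 − (-6.98) = +3.52°C

+3.52°C (parcel warmer than environment)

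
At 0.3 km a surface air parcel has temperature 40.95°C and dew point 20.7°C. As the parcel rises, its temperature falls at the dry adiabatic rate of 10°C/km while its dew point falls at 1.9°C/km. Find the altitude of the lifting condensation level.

2.8 km

T and T_d converge at 10 − 1.9 = 8.1°C per km
Height above start = (40.95 − 20.7) / 8.1 = 2.5 km
LCL altitude = 300 m + 2500 m = 2800 m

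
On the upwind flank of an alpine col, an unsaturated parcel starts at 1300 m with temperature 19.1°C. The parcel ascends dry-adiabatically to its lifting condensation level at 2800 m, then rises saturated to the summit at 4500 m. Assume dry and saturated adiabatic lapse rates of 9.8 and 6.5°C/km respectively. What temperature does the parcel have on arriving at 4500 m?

-6.65°C

Dry to 2800 m: -9.8 × 1.5 km = -14.7°C, so T = 4.4°C.
Saturated to 4500 m: -6.5 × 1.7 km = -11.05°C, so T = -6.65°C.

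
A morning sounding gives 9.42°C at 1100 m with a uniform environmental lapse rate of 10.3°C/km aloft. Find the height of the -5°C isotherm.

2500 m

Height above start = (9.42 − (-5)) / 10.3 = 1.4 km
Altitude = 1100 m + 1400 m = 2500 m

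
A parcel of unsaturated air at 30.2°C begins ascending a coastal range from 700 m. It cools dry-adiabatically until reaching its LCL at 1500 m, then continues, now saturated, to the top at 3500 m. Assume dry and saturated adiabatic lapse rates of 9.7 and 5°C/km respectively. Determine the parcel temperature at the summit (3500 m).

12.44°C

Dry to 1500 m: -9.7 × 0.8 km = -7.76°C, so T = 22.44°C.
Saturated to 3500 m: -5 × 2 km = -10°C, so T = 12.44°C.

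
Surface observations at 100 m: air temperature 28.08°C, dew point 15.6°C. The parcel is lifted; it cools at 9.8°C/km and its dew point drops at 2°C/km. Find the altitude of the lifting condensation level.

T and T_d converge at 9.8 − 2 = 7.8°C per km
Height above start = (28.08 − 15.6) / 7.8 = 1.6 km
LCL altitude = 100 m + 1600 m = 1700 m

1700 m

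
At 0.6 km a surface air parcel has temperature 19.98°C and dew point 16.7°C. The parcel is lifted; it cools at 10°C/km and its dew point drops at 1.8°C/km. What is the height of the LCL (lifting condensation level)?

1 km

T and T_d converge at 10 − 1.8 = 8.2°C per km
Height above start = (19.98 − 16.7) / 8.2 = 0.4 km
LCL altitude = 600 m + 400 m = 1000 m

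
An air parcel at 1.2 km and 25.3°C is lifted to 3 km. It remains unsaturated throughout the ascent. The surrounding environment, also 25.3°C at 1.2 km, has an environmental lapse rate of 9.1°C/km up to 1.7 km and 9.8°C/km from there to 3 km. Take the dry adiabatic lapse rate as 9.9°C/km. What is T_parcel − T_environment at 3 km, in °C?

Parcel:
  1200–3000 m, dry: Δz = 1.8 km ⇒ ΔT = -17.82°C; T = 7.48°C
Environment:
  1200–1700 m, environment, lower layer: Δz = 0.5 km ⇒ ΔT = -4.55°C; T = 20.75°C
  1700–3000 m, environment, upper layer: Δz = 1.3 km ⇒ ΔT = -12.74°C; T = 8.01°C
T_parcel − T_env = 7.48 − 8.01 = -0.53°C

-0.53°C (parcel cooler than environment)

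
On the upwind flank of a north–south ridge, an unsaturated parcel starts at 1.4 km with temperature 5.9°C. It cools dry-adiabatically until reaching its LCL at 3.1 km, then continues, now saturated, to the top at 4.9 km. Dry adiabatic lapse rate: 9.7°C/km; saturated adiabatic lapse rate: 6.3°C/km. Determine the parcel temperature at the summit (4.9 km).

-21.93°C

Dry to 3100 m: -9.7 × 1.7 km = -16.49°C, so T = -10.59°C.
Saturated to 4900 m: -6.3 × 1.8 km = -11.34°C, so T = -21.93°C.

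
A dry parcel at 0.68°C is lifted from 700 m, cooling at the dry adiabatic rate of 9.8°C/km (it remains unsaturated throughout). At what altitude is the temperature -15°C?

2300 m

Height above start = (0.68 − (-15)) / 9.8 = 1.6 km
Altitude = 700 m + 1600 m = 2300 m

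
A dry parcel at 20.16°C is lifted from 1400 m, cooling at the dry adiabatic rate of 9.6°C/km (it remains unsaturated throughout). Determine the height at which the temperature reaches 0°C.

3500 m

Height above start = (20.16 − 0) / 9.6 = 2.1 km
Altitude = 1400 m + 2100 m = 3500 m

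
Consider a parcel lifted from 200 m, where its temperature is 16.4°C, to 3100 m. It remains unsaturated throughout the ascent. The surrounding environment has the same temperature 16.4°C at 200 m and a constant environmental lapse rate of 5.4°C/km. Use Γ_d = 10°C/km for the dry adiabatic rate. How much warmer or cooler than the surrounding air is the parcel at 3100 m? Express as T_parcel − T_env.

-13.34°C (parcel cooler than environment)

Parcel:
  Dry to 3100 m: -10 × 2.9 km = -29°C, so T = -12.6°C.
Environment:
  Environment to 3100 m: -5.4 × 2.9 km = -15.66°C, so T = 0.74°C.
T_parcel − T_env = -12.6 − 0.74 = -13.34°C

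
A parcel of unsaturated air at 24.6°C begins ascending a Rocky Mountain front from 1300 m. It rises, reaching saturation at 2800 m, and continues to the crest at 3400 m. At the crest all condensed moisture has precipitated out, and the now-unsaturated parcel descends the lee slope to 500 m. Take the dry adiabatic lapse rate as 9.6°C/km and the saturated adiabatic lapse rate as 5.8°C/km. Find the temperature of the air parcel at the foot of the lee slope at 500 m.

1300 → 2800 m (dry, 9.6°C/km): ΔT = -9.6 × 1.5 = -14.4°C → T = 10.2°C
2800 → 3400 m (saturated, 5.8°C/km): ΔT = -5.8 × 0.6 = -3.48°C → T = 6.72°C
3400 → 500 m (dry descent, 9.6°C/km): ΔT = +9.6 × 2.9 = +27.84°C → T = 34.56°C

34.56°C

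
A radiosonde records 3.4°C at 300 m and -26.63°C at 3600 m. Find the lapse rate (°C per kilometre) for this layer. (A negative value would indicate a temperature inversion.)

9.1°C/km

Γ = −ΔT/Δz = (3.4 − (-26.63)) / (3600 − 300) m
  = 30.03°C / 3.3 km = 9.1°C/km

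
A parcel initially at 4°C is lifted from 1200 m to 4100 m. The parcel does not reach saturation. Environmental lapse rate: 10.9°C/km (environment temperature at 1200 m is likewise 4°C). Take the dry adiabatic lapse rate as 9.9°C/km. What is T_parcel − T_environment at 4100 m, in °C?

Parcel:
  Dry to 4100 m: -9.9 × 2.9 km = -28.71°C, so T = -24.71°C.
Environment:
  Environment to 4100 m: -10.9 × 2.9 km = -31.61°C, so T = -27.61°C.
T_parcel − T_env = -24.71 − (-27.61) = +2.9°C

+2.9°C (parcel warmer than environment)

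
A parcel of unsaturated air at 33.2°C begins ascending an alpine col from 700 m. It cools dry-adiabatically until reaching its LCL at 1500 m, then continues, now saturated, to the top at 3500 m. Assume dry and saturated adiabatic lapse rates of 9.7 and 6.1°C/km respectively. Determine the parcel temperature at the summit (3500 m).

13.24°C

From 700 m to 1500 m (dry): cools by 9.7 × 0.8 = 7.76°C, giving 25.44°C.
From 1500 m to 3500 m (saturated): cools by 6.1 × 2 = 12.2°C, giving 13.24°C.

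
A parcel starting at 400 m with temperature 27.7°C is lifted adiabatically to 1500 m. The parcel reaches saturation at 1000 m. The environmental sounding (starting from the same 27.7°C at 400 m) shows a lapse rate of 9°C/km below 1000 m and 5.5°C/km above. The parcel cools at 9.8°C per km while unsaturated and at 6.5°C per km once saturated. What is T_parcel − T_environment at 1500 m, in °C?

-0.98°C (parcel cooler than environment)

Parcel:
  400–1000 m, dry: Δz = 0.6 km ⇒ ΔT = -5.88°C; T = 21.82°C
  1000–1500 m, saturated: Δz = 0.5 km ⇒ ΔT = -3.25°C; T = 18.57°C
Environment:
  400–1000 m, environment, lower layer: Δz = 0.6 km ⇒ ΔT = -5.4°C; T = 22.3°C
  1000–1500 m, environment, upper layer: Δz = 0.5 km ⇒ ΔT = -2.75°C; T = 19.55°C
T_parcel − T_env = 18.57 − 19.55 = -0.98°C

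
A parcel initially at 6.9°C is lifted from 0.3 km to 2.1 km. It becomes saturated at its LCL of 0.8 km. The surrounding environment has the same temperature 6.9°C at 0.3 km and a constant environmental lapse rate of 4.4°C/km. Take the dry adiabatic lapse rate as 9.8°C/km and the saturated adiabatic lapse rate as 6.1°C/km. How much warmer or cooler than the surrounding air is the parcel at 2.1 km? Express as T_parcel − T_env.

Parcel:
  Dry to 800 m: -9.8 × 0.5 km = -4.9°C, so T = 2°C.
  Saturated to 2100 m: -6.1 × 1.3 km = -7.93°C, so T = -5.93°C.
Environment:
  Environment to 2100 m: -4.4 × 1.8 km = -7.92°C, so T = -1.02°C.
T_parcel − T_env = -5.93 − (-1.02) = -4.91°C

-4.91°C (parcel cooler than environment)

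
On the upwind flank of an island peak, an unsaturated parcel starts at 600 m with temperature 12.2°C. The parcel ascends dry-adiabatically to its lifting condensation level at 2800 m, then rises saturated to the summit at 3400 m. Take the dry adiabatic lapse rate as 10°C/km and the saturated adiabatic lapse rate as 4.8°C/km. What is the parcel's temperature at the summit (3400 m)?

600–2800 m, dry: Δz = 2.2 km ⇒ ΔT = -22°C; T = -9.8°C
2800–3400 m, saturated: Δz = 0.6 km ⇒ ΔT = -2.88°C; T = -12.68°C

-12.68°C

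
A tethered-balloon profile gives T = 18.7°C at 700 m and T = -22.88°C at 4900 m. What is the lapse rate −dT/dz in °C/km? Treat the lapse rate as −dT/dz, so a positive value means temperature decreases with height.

Γ = −ΔT/Δz = (18.7 − (-22.88)) / (4900 − 700) m
  = 41.58°C / 4.2 km = 9.9°C/km

9.9°C/km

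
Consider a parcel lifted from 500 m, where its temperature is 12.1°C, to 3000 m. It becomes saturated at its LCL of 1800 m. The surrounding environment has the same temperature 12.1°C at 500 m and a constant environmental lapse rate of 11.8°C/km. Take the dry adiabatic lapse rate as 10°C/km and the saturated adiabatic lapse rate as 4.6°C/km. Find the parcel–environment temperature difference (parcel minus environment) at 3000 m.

+10.98°C (parcel warmer than environment)

Parcel:
  500–1800 m, dry: Δz = 1.3 km ⇒ ΔT = -13°C; T = -0.9°C
  1800–3000 m, saturated: Δz = 1.2 km ⇒ ΔT = -5.52°C; T = -6.42°C
Environment:
  500–3000 m, environment: Δz = 2.5 km ⇒ ΔT = -29.5°C; T = -17.4°C
T_parcel − T_env = -6.42 − (-17.4) = +10.98°C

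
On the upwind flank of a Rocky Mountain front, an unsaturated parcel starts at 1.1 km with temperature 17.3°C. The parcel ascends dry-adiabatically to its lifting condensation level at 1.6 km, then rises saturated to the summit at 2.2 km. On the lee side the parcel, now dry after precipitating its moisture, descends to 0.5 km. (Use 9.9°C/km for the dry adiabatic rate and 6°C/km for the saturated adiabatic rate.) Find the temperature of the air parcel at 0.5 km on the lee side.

From 1100 m to 1600 m (dry): cools by 9.9 × 0.5 = 4.95°C, giving 12.35°C.
From 1600 m to 2200 m (saturated): cools by 6 × 0.6 = 3.6°C, giving 8.75°C.
From 2200 m to 500 m (dry descent): warms by 9.9 × 1.7 = 16.83°C, giving 25.58°C.

25.58°C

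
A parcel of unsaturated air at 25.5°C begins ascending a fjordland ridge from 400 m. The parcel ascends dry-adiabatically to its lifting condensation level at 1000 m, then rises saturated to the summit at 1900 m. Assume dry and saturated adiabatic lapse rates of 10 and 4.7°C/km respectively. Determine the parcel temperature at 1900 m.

15.27°C

From 400 m to 1000 m (dry): cools by 10 × 0.6 = 6°C, giving 19.5°C.
From 1000 m to 1900 m (saturated): cools by 4.7 × 0.9 = 4.23°C, giving 15.27°C.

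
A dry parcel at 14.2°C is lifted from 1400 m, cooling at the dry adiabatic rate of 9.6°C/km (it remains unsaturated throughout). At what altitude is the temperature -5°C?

3400 m

Height above start = (14.2 − (-5)) / 9.6 = 2 km
Altitude = 1400 m + 2000 m = 3400 m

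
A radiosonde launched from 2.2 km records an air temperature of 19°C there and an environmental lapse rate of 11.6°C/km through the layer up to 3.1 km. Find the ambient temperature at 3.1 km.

8.56°C

Environmental to 3100 m: -11.6 × 0.9 km = -10.44°C, so T = 8.56°C.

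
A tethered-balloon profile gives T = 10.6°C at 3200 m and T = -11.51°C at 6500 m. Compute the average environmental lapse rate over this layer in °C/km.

6.7°C/km

Γ = −ΔT/Δz = (10.6 − (-11.51)) / (6500 − 3200) m
  = 22.11°C / 3.3 km = 6.7°C/km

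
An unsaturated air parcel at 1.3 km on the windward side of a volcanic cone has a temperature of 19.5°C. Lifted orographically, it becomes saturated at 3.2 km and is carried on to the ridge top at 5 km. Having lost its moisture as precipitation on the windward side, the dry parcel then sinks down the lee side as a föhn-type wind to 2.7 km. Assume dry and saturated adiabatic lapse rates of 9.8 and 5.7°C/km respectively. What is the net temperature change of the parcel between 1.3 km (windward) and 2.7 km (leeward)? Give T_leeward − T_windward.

1300–3200 m, dry: Δz = 1.9 km ⇒ ΔT = -18.62°C; T = 0.88°C
3200–5000 m, saturated: Δz = 1.8 km ⇒ ΔT = -10.26°C; T = -9.38°C
5000–2700 m, dry descent: Δz = 2.3 km ⇒ ΔT = +22.54°C; T = 13.16°C
Net change vs windward start: 13.16 − 19.5 = -6.34°C

-6.34°C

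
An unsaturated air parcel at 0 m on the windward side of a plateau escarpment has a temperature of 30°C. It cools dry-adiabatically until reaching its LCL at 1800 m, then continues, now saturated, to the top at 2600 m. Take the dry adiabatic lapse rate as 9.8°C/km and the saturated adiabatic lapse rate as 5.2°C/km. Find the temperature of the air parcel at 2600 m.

0–1800 m, dry: Δz = 1.8 km ⇒ ΔT = -17.64°C; T = 12.36°C
1800–2600 m, saturated: Δz = 0.8 km ⇒ ΔT = -4.16°C; T = 8.2°C

8.2°C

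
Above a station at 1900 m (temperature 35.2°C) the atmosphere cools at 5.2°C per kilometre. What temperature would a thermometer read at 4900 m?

19.6°C

Environmental to 4900 m: -5.2 × 3 km = -15.6°C, so T = 19.6°C.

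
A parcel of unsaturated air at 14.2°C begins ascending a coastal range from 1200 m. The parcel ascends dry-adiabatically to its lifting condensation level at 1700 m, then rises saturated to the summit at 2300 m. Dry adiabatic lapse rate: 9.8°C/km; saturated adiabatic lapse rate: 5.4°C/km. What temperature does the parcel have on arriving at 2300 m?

From 1200 m to 1700 m (dry): cools by 9.8 × 0.5 = 4.9°C, giving 9.3°C.
From 1700 m to 2300 m (saturated): cools by 5.4 × 0.6 = 3.24°C, giving 6.06°C.

6.06°C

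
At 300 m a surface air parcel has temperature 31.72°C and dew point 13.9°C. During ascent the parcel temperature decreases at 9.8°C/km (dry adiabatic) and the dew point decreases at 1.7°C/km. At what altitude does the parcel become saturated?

T and T_d converge at 9.8 − 1.7 = 8.1°C per km
Height above start = (31.72 − 13.9) / 8.1 = 2.2 km
LCL altitude = 300 m + 2200 m = 2500 m

2500 m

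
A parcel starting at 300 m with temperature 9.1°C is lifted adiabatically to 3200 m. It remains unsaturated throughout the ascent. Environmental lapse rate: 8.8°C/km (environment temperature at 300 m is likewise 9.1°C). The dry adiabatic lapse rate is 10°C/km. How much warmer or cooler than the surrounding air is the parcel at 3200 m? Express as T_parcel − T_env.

Parcel:
  From 300 m to 3200 m (dry): cools by 10 × 2.9 = 29°C, giving -19.9°C.
Environment:
  From 300 m to 3200 m (environment): cools by 8.8 × 2.9 = 25.52°C, giving -16.42°C.
T_parcel − T_env = -19.9 − (-16.42) = -3.48°C

-3.48°C (parcel cooler than environment)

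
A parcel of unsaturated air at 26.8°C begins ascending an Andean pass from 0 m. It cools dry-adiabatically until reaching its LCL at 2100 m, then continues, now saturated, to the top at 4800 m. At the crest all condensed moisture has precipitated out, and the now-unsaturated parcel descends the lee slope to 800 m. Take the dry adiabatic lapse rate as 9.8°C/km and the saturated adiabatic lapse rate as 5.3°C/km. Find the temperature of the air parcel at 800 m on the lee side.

31.11°C

From 0 m to 2100 m (dry): cools by 9.8 × 2.1 = 20.58°C, giving 6.22°C.
From 2100 m to 4800 m (saturated): cools by 5.3 × 2.7 = 14.31°C, giving -8.09°C.
From 4800 m to 800 m (dry descent): warms by 9.8 × 4 = 39.2°C, giving 31.11°C.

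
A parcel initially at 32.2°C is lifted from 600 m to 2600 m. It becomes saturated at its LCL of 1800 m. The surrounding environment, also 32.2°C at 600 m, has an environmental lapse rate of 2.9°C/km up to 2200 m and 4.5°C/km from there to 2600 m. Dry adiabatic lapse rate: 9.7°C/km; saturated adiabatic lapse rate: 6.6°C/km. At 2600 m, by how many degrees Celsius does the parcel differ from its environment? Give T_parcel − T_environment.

-10.48°C (parcel cooler than environment)

Parcel:
  600–1800 m, dry: Δz = 1.2 km ⇒ ΔT = -11.64°C; T = 20.56°C
  1800–2600 m, saturated: Δz = 0.8 km ⇒ ΔT = -5.28°C; T = 15.28°C
Environment:
  600–2200 m, environment, lower layer: Δz = 1.6 km ⇒ ΔT = -4.64°C; T = 27.56°C
  2200–2600 m, environment, upper layer: Δz = 0.4 km ⇒ ΔT = -1.8°C; T = 25.76°C
T_parcel − T_env = 15.28 − 25.76 = -10.48°C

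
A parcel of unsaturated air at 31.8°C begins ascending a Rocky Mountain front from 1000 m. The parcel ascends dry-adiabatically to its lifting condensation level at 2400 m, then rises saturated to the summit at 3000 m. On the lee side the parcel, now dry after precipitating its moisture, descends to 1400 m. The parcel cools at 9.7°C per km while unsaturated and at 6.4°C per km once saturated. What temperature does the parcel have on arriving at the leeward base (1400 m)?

1000 → 2400 m (dry, 9.7°C/km): ΔT = -9.7 × 1.4 = -13.58°C → T = 18.22°C
2400 → 3000 m (saturated, 6.4°C/km): ΔT = -6.4 × 0.6 = -3.84°C → T = 14.38°C
3000 → 1400 m (dry descent, 9.7°C/km): ΔT = +9.7 × 1.6 = +15.52°C → T = 29.9°C

29.9°C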